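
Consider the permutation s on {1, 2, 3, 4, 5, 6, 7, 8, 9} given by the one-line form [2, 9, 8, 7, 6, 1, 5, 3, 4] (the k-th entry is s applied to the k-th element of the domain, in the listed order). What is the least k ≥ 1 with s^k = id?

Decomposing into disjoint cycles gives cycle lengths 7, 2.
The order of s is the least common multiple of its cycle lengths: lcm(7, 2) = 14.

14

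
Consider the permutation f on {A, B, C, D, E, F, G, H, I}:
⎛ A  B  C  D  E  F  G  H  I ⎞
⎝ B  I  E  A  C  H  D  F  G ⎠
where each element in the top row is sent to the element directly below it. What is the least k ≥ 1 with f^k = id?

10

The disjoint-cycle form of f has cycle lengths 5, 2, 2.
The order of f is the least common multiple of its cycle lengths: lcm(5, 2, 2) = 10.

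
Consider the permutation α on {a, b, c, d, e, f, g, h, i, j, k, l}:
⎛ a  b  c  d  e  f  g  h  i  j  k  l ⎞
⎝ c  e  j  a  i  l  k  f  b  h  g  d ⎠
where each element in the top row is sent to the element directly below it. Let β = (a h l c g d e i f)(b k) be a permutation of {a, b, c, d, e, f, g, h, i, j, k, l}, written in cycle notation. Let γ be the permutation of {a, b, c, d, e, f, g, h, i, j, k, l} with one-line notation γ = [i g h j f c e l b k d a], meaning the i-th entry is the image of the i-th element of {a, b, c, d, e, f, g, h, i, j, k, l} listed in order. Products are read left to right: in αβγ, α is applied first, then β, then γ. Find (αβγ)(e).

c

(αβγ)(e) = γ(β(α(e))). α(e) = i, then β(i) = f, then γ(f) = c, so the result is c.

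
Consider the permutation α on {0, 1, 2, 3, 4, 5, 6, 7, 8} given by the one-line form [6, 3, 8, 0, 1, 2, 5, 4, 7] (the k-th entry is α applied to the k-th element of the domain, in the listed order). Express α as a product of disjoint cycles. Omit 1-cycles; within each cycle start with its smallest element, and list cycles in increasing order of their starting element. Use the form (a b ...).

From 0: 0 → 6 → 5 → 2 → 8 → 7 → 4 → 1 → 3 → 0, closing the cycle (0 6 5 2 8 7 4 1 3).
Repeating from the next unused element and collecting all non-trivial cycles gives (0 6 5 2 8 7 4 1 3).

(0 6 5 2 8 7 4 1 3)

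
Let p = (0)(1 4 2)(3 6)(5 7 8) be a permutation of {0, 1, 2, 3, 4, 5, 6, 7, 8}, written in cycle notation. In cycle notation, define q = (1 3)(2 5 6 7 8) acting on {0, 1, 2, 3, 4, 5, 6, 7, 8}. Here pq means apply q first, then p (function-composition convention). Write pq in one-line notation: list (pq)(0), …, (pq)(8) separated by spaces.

(pq)(x) = p(q(x)). Computing each image: p(q(0)) = p(0) = 0, p(q(1)) = p(3) = 6, p(q(2)) = p(5) = 7, p(q(3)) = p(1) = 4, p(q(4)) = p(4) = 2, p(q(5)) = p(6) = 3, p(q(6)) = p(7) = 8, p(q(7)) = p(8) = 5, p(q(8)) = p(2) = 1.
Hence pq = [0 6 7 4 2 3 8 5 1].

0 6 7 4 2 3 8 5 1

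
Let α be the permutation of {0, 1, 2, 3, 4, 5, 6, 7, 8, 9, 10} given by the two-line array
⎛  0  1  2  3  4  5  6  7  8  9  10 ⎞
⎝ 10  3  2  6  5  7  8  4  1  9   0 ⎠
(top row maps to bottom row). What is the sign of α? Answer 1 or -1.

In disjoint-cycle form the cycle lengths are 4, 3, 2, 1, 1.
A cycle is odd iff its length is even; α has 2 even-length cycles, so sgn(α) = (−1)^2 and α is even.

1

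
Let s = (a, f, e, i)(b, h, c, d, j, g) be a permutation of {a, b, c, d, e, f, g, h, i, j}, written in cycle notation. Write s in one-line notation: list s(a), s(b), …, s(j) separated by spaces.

Image by image: a→f, b→h, c→d, d→j, e→i, f→e, g→b, h→c, i→a, j→g.
Listing these in domain order gives f h d j i e b c a g.

f h d j i e b c a g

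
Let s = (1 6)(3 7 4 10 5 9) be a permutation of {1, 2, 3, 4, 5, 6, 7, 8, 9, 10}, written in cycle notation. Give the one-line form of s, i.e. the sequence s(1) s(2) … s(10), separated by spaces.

Each element maps to the next entry in its cycle (wrapping to the front): 1→6, 2→2, 3→7, 4→10, 5→9, 6→1, 7→4, 8→8, 9→3, 10→5.
Listing these in domain order gives 6 2 7 10 9 1 4 8 3 5.

6 2 7 10 9 1 4 8 3 5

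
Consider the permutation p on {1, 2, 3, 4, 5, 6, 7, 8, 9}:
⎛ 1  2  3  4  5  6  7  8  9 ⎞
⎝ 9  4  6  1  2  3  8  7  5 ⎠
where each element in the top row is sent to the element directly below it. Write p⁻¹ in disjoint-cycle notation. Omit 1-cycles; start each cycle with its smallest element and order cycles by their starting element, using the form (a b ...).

First write p in disjoint cycles: (1 9 5 2 4)(3 6)(7 8).
Reversing each cycle (and rotating so the smallest element leads) gives p⁻¹ = (1 4 2 5 9)(3 6)(7 8).

(1 4 2 5 9)(3 6)(7 8)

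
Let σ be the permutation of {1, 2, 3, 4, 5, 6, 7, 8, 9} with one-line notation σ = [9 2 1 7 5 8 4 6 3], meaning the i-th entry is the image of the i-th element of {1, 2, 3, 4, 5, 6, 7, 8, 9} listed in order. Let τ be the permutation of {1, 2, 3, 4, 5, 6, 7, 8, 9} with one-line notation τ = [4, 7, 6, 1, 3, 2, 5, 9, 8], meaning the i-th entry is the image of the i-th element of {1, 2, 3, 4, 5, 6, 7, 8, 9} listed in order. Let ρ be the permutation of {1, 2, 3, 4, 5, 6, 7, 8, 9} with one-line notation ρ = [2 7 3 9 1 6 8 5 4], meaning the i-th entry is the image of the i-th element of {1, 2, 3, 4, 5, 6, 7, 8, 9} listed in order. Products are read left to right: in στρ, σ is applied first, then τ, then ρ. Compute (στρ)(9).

(στρ)(9) = ρ(τ(σ(9))). σ(9) = 3, then τ(3) = 6, then ρ(6) = 6, so the result is 6.

6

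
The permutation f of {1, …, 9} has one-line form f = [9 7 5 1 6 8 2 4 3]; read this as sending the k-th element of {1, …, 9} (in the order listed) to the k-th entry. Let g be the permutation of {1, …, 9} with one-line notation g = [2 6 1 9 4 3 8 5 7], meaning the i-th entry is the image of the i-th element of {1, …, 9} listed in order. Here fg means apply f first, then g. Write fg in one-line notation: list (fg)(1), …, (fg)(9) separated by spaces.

(fg)(x) = g(f(x)). Computing each image: g(f(1)) = g(9) = 7, g(f(2)) = g(7) = 8, g(f(3)) = g(5) = 4, g(f(4)) = g(1) = 2, g(f(5)) = g(6) = 3, g(f(6)) = g(8) = 5, g(f(7)) = g(2) = 6, g(f(8)) = g(4) = 9, g(f(9)) = g(3) = 1.
Hence fg = [7 8 4 2 3 5 6 9 1].

7 8 4 2 3 5 6 9 1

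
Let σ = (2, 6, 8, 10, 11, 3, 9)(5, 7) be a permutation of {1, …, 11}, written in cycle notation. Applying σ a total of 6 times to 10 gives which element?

8

10 lies in the 7-cycle (2, 6, 8, 10, 11, 3, 9).
Advancing 6 steps from 10: 10 → 11 → 3 → 9 → 2 → 6 → 8.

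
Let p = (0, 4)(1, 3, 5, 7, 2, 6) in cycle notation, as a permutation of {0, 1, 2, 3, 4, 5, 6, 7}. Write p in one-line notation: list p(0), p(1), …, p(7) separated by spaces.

4 3 6 5 0 7 1 2

Reading each image from the cycles: 0↦4, 1↦3, 2↦6, 3↦5, 4↦0, 5↦7, 6↦1, 7↦2.
Listing these in domain order gives 4 3 6 5 0 7 1 2.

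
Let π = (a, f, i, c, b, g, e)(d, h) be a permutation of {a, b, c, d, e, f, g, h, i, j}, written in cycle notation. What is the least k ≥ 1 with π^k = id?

The cycle type of π is (7, 2, 1).
Since disjoint cycles commute, ord(π) = lcm(7, 2) = 14.

14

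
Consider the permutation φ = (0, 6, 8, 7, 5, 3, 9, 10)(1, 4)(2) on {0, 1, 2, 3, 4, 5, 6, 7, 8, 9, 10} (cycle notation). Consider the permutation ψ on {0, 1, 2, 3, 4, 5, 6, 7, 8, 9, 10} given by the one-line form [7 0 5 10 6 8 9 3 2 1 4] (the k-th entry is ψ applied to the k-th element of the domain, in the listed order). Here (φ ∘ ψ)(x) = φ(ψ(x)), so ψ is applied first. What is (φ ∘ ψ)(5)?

7

(φ ∘ ψ)(5) = φ(ψ(5)). ψ(5) = 8, then φ(8) = 7. So (φ ∘ ψ)(5) = 7.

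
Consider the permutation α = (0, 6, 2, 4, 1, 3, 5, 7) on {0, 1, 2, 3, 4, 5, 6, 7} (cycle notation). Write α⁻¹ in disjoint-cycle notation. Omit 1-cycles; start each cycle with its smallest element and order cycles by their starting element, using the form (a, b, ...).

Inverting a permutation written in cycle notation just reverses the order within every cycle.
After reversing and putting each cycle's least element first, α⁻¹ = (0, 7, 5, 3, 1, 4, 2, 6).

(0, 7, 5, 3, 1, 4, 2, 6)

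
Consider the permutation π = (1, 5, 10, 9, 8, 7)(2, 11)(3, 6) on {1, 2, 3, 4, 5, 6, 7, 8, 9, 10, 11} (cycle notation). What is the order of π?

6

The cycle type of π is (6, 2, 2, 1).
The order is lcm(6, 2, 2) = 6.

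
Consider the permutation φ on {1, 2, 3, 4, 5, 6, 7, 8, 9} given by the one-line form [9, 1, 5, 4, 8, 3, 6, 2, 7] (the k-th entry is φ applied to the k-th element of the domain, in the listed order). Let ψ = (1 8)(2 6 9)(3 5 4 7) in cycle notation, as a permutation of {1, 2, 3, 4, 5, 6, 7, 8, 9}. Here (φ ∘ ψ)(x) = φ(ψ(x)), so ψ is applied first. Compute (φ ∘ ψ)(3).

8

ψ(3) = 5, then φ(5) = 8; composing gives (φ ∘ ψ)(3) = 8.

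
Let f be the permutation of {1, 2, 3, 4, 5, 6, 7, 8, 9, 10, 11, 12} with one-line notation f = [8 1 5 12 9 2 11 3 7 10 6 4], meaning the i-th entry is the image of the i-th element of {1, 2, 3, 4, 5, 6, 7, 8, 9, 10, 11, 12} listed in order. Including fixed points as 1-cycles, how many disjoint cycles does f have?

3

The cycle decomposition is (1, 8, 3, 5, 9, 7, 11, 6, 2)(4, 12)(10), which has 3 cycles (counting 1-cycles).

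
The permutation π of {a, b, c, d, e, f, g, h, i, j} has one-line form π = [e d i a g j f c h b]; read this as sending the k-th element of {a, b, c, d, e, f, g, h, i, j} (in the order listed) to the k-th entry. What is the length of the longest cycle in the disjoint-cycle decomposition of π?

Decomposing into disjoint cycles gives (a e g f j b d)(c i h); the longest has length 7.

7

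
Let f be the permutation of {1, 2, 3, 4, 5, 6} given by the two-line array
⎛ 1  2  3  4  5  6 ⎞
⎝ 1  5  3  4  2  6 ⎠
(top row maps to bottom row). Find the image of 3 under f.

3

The entry below 3 in the array is 3, so f(3) = 3.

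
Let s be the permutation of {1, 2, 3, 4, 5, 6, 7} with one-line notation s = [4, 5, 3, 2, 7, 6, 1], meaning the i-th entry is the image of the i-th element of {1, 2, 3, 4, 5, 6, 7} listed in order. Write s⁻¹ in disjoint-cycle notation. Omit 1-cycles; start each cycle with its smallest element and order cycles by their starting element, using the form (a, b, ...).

First write s in disjoint cycles: (1, 4, 2, 5, 7).
Reversing each cycle (and rotating so the smallest element leads) gives s⁻¹ = (1, 7, 5, 2, 4).

(1, 7, 5, 2, 4)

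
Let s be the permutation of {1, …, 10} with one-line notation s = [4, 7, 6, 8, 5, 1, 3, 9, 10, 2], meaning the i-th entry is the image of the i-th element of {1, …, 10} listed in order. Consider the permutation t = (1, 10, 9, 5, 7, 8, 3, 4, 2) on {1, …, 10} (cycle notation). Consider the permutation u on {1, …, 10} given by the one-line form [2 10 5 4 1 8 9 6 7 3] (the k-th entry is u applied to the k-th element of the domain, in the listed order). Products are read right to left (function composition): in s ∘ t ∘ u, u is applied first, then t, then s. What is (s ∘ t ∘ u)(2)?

10

(s ∘ t ∘ u)(2) = s(t(u(2))). u(2) = 10, then t(10) = 9, then s(9) = 10, so the result is 10.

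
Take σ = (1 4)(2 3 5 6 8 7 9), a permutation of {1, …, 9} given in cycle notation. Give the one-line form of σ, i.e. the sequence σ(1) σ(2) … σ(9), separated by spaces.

4 3 5 1 6 8 9 7 2

Reading each image from the cycles: 1→4, 2→3, 3→5, 4→1, 5→6, 6→8, 7→9, 8→7, 9→2.
Listing these in domain order gives 4 3 5 1 6 8 9 7 2.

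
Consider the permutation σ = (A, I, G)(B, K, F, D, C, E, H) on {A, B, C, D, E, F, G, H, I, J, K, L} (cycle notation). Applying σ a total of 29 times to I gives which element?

A

I lies in the 3-cycle (A, I, G).
On a 3-cycle, σ^3 is the identity, so σ^29 = σ^2 there (29 ≡ 2 mod 3).
Advancing 2 steps from I: I → G → A.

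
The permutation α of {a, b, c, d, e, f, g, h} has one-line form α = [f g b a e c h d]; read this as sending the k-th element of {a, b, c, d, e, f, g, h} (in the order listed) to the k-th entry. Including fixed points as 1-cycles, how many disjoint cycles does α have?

The cycle decomposition is (a f c b g h d)(e), which has 2 cycles (counting 1-cycles).

2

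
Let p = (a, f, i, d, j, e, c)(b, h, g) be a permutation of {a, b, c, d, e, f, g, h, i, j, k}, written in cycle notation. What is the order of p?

21

The disjoint cycles have lengths 7, 3, 1.
The order is lcm(7, 3) = 21.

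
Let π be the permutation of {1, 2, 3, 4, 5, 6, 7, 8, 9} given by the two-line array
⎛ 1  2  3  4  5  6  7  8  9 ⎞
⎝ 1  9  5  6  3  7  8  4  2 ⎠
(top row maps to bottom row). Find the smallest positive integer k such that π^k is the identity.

4

Writing π as disjoint cycles, the cycle lengths are 4, 2, 2, 1.
The order of π is the least common multiple of its cycle lengths: lcm(4, 2, 2) = 4.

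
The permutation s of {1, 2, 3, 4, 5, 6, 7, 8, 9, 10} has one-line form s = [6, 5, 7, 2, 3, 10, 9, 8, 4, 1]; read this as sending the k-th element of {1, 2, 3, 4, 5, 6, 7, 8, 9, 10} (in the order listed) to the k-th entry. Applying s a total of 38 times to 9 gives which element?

Tracing 9 → 4 → … returns to 9 after 6 steps, so 9 lies in a 6-cycle (2 5 3 7 9 4).
On a 6-cycle, s^6 is the identity, so s^38 = s^2 there (38 ≡ 2 mod 6).
Advancing 2 steps from 9: 9 → 4 → 2.

2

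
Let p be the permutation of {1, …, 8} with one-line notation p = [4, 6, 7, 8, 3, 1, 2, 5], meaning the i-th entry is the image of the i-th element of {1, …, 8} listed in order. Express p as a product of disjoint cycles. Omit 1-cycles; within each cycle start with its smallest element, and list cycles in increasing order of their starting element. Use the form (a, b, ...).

From 1: 1 → 4 → 8 → 5 → 3 → 7 → 2 → 6 → 1, closing the cycle (1, 4, 8, 5, 3, 7, 2, 6).
Continuing from each remaining unvisited element yields (1, 4, 8, 5, 3, 7, 2, 6).

(1, 4, 8, 5, 3, 7, 2, 6)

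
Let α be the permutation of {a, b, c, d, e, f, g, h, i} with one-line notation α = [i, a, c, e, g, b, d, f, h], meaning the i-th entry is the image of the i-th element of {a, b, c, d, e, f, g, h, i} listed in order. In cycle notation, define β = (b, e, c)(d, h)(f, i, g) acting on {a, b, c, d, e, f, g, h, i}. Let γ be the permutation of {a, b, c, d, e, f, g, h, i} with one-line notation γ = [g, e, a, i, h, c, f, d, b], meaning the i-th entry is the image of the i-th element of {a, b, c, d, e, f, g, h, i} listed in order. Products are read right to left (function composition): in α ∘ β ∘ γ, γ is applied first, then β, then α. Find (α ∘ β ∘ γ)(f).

(α ∘ β ∘ γ)(f) = α(β(γ(f))). γ(f) = c, then β(c) = b, then α(b) = a, so the result is a.

a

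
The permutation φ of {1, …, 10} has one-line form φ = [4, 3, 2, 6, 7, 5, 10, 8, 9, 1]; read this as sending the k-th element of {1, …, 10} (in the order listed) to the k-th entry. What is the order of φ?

6

Writing φ as disjoint cycles, the cycle lengths are 6, 2, 1, 1.
Since disjoint cycles commute, ord(φ) = lcm(6, 2) = 6.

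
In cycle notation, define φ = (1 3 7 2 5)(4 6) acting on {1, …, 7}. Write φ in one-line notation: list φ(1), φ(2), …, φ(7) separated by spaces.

Image by image: 1↦3, 2↦5, 3↦7, 4↦6, 5↦1, 6↦4, 7↦2.
Listing these in domain order gives 3 5 7 6 1 4 2.

3 5 7 6 1 4 2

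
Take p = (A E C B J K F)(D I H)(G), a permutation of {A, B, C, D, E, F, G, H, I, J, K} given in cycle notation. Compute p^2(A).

C

A lies in the 7-cycle (A E C B J K F).
Advancing 2 steps from A: A → E → C.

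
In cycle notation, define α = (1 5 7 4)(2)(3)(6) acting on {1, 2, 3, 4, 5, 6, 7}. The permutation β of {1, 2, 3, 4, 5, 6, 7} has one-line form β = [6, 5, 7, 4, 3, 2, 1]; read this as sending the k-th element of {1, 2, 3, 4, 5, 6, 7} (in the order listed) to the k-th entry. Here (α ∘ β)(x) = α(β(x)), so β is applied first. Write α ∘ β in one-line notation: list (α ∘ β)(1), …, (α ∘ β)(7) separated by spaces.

6 7 4 1 3 2 5

For each element, apply β then α: 1 → 6 → 6; 2 → 5 → 7; 3 → 7 → 4; 4 → 4 → 1; 5 → 3 → 3; 6 → 2 → 2; 7 → 1 → 5.
So α ∘ β in one-line form is 6 7 4 1 3 2 5.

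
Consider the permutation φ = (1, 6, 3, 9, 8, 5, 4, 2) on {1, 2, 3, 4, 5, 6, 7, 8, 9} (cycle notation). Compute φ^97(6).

6 lies in the 8-cycle (1, 6, 3, 9, 8, 5, 4, 2).
Powers repeat with period 8 on this cycle, and 97 mod 8 = 1, so φ^97(6) = φ^1(6).
Advancing 1 step from 6: 6 → 3.

3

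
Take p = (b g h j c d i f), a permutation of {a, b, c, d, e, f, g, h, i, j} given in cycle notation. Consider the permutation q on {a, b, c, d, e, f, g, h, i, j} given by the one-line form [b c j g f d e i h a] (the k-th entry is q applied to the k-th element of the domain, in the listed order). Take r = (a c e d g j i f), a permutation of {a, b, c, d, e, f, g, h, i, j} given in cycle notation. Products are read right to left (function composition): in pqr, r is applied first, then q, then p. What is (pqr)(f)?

g

Chase f: r(f) = a; q(a) = b; p(b) = g. Hence (pqr)(f) = g.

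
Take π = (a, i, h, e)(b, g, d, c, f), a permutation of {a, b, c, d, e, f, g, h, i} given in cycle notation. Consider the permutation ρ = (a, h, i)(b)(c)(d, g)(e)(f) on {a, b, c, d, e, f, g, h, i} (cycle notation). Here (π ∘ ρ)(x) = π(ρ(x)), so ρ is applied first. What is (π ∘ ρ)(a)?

First apply ρ: ρ(a) = h, then π(h) = e. Thus (π ∘ ρ)(a) = e.

e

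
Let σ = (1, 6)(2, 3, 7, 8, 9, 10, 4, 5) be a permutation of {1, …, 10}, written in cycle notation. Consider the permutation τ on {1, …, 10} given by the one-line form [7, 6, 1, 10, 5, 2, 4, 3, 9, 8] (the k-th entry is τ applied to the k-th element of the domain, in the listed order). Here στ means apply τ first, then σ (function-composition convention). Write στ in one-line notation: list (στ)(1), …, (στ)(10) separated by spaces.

8 1 6 4 2 3 5 7 10 9

(στ)(x) = σ(τ(x)). Computing each image: σ(τ(1)) = σ(7) = 8, σ(τ(2)) = σ(6) = 1, σ(τ(3)) = σ(1) = 6, σ(τ(4)) = σ(10) = 4, σ(τ(5)) = σ(5) = 2, σ(τ(6)) = σ(2) = 3, σ(τ(7)) = σ(4) = 5, σ(τ(8)) = σ(3) = 7, σ(τ(9)) = σ(9) = 10, σ(τ(10)) = σ(8) = 9.
Hence στ = [8 1 6 4 2 3 5 7 10 9].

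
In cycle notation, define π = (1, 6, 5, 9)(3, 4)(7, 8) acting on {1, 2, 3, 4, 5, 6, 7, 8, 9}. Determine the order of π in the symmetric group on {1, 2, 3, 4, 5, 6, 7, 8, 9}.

4

The cycle type of π is (4, 2, 2, 1).
Since disjoint cycles commute, ord(π) = lcm(4, 2, 2) = 4.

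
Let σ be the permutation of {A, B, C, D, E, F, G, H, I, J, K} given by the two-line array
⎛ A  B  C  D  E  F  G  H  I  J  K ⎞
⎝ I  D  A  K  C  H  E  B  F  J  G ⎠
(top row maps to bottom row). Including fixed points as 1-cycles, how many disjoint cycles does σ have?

2

The cycle decomposition is (A, I, F, H, B, D, K, G, E, C)(J), which has 2 cycles (counting 1-cycles).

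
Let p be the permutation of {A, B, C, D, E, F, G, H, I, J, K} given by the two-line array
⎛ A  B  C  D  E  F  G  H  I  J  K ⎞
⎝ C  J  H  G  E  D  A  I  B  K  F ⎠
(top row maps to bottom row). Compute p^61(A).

C

Tracing A → C → … returns to A after 10 steps, so A lies in a 10-cycle (A C H I B J K F D G).
On a 10-cycle, p^10 is the identity, so p^61 = p^1 there (61 ≡ 1 mod 10).
Advancing 1 step from A: A → C.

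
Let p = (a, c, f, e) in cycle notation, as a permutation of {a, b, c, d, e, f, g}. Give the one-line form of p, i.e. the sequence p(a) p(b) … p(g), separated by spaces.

c b f d a e g

Reading each image from the cycles: a→c, b→b, c→f, d→d, e→a, f→e, g→g.
Listing these in domain order gives c b f d a e g.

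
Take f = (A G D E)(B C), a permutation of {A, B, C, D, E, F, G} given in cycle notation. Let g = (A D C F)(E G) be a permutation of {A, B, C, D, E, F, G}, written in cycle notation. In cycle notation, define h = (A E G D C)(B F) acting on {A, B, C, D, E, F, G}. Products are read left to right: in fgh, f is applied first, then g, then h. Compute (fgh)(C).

F

(fgh)(C) = h(g(f(C))). f(C) = B, then g(B) = B, then h(B) = F, so the result is F.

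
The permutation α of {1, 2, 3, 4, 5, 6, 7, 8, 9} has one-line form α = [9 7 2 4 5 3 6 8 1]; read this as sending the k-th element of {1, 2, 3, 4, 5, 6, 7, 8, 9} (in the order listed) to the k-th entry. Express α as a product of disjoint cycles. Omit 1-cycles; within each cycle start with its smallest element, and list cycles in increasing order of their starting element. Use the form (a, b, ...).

Iterating α from 1 gives 1 → 9 → 1; that is the 2-cycle (1, 9).
Continuing from each remaining unvisited element yields (1, 9)(2, 7, 6, 3).

(1, 9)(2, 7, 6, 3)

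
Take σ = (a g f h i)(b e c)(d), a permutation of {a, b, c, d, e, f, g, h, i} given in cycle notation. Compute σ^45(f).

f lies in the 5-cycle (a g f h i).
On a 5-cycle, σ^5 is the identity, so σ^45 = σ^0 there (45 ≡ 0 mod 5).
So σ^45(f) = f.

f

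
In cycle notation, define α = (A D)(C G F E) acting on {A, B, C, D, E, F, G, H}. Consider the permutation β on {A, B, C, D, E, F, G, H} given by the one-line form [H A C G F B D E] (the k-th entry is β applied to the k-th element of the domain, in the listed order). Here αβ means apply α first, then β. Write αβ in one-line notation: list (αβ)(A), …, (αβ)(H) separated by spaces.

G A D H C F B E

(αβ)(x) = β(α(x)). Computing each image: β(α(A)) = β(D) = G, β(α(B)) = β(B) = A, β(α(C)) = β(G) = D, β(α(D)) = β(A) = H, β(α(E)) = β(C) = C, β(α(F)) = β(E) = F, β(α(G)) = β(F) = B, β(α(H)) = β(H) = E.
Hence αβ = [G A D H C F B E].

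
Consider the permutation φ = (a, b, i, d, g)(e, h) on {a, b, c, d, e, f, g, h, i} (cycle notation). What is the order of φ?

10

The cycle type of φ is (5, 2, 1, 1).
The order of φ is the least common multiple of its cycle lengths: lcm(5, 2) = 10.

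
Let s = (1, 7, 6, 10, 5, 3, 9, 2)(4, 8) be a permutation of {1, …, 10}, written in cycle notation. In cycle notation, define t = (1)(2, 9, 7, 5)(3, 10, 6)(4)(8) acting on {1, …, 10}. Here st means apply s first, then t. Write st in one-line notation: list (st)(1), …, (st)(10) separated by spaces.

5 1 7 8 10 6 3 4 9 2

(st)(x) = t(s(x)). Computing each image: t(s(1)) = t(7) = 5, t(s(2)) = t(1) = 1, t(s(3)) = t(9) = 7, t(s(4)) = t(8) = 8, t(s(5)) = t(3) = 10, t(s(6)) = t(10) = 6, t(s(7)) = t(6) = 3, t(s(8)) = t(4) = 4, t(s(9)) = t(2) = 9, t(s(10)) = t(5) = 2.
Hence st = [5 1 7 8 10 6 3 4 9 2].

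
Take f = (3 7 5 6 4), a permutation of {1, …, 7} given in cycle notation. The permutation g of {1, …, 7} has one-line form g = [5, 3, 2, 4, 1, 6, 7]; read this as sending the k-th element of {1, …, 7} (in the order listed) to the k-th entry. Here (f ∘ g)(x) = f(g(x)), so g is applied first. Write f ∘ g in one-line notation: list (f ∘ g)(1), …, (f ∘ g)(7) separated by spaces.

6 7 2 3 1 4 5

Chase each element through g then f: 1 → 5 → 6; 2 → 3 → 7; 3 → 2 → 2; 4 → 4 → 3; 5 → 1 → 1; 6 → 6 → 4; 7 → 7 → 5.
Collecting the images, f ∘ g = [6 7 2 3 1 4 5].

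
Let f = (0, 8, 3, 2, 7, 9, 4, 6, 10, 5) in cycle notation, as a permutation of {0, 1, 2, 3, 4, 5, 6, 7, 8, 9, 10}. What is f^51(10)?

10 lies in the 10-cycle (0, 8, 3, 2, 7, 9, 4, 6, 10, 5).
On a 10-cycle, f^10 is the identity, so f^51 = f^1 there (51 ≡ 1 mod 10).
Stepping 1 place around the cycle: 10 → 5.

5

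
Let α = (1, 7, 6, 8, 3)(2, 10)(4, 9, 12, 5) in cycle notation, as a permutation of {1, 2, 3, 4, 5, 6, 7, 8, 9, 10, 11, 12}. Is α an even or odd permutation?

even

The cycle lengths are 5, 4, 2, 1.
A cycle of length ℓ contributes ℓ−1 transpositions, so α is a product of 4 + 3 + 1 = 8 transpositions — even.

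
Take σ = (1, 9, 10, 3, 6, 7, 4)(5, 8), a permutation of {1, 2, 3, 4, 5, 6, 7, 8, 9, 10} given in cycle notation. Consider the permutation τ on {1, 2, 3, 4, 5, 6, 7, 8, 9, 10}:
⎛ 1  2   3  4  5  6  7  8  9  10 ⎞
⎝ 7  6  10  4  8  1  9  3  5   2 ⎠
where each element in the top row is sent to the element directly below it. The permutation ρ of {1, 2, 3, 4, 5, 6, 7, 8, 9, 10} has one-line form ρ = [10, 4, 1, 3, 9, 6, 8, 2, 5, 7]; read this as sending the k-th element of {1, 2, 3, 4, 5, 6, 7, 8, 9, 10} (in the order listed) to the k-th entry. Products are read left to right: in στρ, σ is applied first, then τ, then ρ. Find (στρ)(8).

Apply the permutations in order: σ(8) = 5, then τ(5) = 8, then ρ(8) = 2. So (στρ)(8) = 2.

2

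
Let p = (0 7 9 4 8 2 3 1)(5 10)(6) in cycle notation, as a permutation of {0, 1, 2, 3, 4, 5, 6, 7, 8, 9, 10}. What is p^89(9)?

4

9 lies in the 8-cycle (0 7 9 4 8 2 3 1).
Since the cycle has length 8, p^89 acts on it the same as p^1 (89 mod 8 = 1).
Advancing 1 step from 9: 9 → 4.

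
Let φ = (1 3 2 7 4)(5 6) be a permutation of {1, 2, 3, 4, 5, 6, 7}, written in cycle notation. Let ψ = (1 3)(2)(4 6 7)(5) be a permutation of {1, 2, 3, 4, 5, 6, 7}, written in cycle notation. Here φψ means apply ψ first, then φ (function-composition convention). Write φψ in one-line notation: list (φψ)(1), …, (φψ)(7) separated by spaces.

Chase each element through ψ then φ: 1 → 3 → 2; 2 → 2 → 7; 3 → 1 → 3; 4 → 6 → 5; 5 → 5 → 6; 6 → 7 → 4; 7 → 4 → 1.
So φψ in one-line form is 2 7 3 5 6 4 1.

2 7 3 5 6 4 1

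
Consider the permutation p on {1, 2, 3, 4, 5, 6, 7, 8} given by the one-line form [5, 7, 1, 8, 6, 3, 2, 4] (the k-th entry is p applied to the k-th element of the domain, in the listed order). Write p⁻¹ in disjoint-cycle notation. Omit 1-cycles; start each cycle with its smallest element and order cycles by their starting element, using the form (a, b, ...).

The cycle decomposition of p is (1, 5, 6, 3)(2, 7)(4, 8).
The inverse reverses every cycle; in canonical form, p⁻¹ = (1, 3, 6, 5)(2, 7)(4, 8).

(1, 3, 6, 5)(2, 7)(4, 8)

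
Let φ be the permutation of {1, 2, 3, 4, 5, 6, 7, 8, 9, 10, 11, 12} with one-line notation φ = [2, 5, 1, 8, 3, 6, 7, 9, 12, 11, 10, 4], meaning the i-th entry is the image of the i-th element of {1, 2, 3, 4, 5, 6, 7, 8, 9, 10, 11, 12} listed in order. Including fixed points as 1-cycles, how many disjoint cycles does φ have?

5

The cycle decomposition is (1, 2, 5, 3)(4, 8, 9, 12)(6)(7)(10, 11), which has 5 cycles (counting 1-cycles).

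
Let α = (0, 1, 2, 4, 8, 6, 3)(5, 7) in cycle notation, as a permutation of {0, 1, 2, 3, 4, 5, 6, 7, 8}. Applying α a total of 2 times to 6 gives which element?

6 lies in the 7-cycle (0, 1, 2, 4, 8, 6, 3).
Advancing 2 steps from 6: 6 → 3 → 0.

0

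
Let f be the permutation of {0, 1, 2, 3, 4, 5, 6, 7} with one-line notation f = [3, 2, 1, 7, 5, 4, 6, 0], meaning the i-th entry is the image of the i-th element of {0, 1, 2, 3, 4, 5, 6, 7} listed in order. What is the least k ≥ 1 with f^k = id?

6

The disjoint-cycle form of f has cycle lengths 3, 2, 2, 1.
The order is lcm(3, 2, 2) = 6.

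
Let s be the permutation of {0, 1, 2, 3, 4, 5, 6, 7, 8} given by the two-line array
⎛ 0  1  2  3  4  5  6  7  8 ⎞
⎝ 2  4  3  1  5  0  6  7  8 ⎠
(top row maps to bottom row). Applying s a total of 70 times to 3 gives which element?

0

Tracing 3 → 1 → … returns to 3 after 6 steps, so 3 lies in a 6-cycle (0, 2, 3, 1, 4, 5).
Powers repeat with period 6 on this cycle, and 70 mod 6 = 4, so s^70(3) = s^4(3).
Stepping 4 places around the cycle: 3 → 1 → 4 → 5 → 0.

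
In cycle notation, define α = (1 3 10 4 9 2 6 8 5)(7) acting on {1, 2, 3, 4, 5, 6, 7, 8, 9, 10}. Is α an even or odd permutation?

The cycle lengths are 9, 1.
A cycle is odd iff its length is even; α has 0 even-length cycles, so sgn(α) = (−1)^0 and α is even.

even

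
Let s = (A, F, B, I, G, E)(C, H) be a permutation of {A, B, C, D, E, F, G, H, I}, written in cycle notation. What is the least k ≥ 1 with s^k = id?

6

The disjoint cycles have lengths 6, 2, 1.
The order of s is the least common multiple of its cycle lengths: lcm(6, 2) = 6.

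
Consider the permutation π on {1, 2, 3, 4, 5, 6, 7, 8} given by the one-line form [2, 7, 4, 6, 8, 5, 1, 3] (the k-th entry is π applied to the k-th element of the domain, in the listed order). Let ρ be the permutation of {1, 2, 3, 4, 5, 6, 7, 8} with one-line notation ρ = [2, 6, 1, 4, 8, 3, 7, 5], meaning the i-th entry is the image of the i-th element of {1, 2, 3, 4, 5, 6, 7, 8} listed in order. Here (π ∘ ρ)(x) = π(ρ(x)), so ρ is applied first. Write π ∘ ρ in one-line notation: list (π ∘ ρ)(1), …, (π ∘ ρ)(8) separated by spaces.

7 5 2 6 3 4 1 8

(π ∘ ρ)(x) = π(ρ(x)). Computing each image: π(ρ(1)) = π(2) = 7, π(ρ(2)) = π(6) = 5, π(ρ(3)) = π(1) = 2, π(ρ(4)) = π(4) = 6, π(ρ(5)) = π(8) = 3, π(ρ(6)) = π(3) = 4, π(ρ(7)) = π(7) = 1, π(ρ(8)) = π(5) = 8.
Hence π ∘ ρ = [7 5 2 6 3 4 1 8].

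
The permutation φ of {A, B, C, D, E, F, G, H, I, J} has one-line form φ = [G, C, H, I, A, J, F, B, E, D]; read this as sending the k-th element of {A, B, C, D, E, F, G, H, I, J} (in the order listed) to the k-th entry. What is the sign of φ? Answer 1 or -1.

1

In disjoint-cycle form the cycle lengths are 7, 3.
A cycle is odd iff its length is even; φ has 0 even-length cycles, so sgn(φ) = (−1)^0 and φ is even.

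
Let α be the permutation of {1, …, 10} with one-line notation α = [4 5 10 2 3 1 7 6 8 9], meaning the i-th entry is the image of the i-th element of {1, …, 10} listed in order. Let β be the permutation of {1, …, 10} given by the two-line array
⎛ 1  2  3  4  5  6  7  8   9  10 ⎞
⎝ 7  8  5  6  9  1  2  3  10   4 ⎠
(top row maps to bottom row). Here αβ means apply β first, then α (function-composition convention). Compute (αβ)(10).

First apply β: β(10) = 4, then α(4) = 2. Thus (αβ)(10) = 2.

2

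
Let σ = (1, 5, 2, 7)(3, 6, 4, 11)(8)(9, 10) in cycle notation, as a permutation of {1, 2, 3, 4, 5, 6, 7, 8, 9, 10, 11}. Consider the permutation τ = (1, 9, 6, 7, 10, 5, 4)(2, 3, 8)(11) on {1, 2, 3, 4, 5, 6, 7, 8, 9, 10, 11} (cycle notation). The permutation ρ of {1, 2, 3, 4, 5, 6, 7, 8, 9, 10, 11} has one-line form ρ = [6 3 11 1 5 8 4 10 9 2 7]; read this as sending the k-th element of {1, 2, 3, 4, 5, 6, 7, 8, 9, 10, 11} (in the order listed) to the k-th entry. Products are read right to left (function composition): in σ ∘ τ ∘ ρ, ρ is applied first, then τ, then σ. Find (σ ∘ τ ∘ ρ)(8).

2

Chase 8: ρ(8) = 10; τ(10) = 5; σ(5) = 2. Hence (σ ∘ τ ∘ ρ)(8) = 2.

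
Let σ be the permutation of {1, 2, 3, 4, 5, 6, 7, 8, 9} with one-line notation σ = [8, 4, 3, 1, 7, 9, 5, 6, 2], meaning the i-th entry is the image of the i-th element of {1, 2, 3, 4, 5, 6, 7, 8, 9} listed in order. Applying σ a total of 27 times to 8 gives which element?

2

Tracing 8 → 6 → … returns to 8 after 6 steps, so 8 lies in a 6-cycle (1 8 6 9 2 4).
On a 6-cycle, σ^6 is the identity, so σ^27 = σ^3 there (27 ≡ 3 mod 6).
Advancing 3 steps from 8: 8 → 6 → 9 → 2.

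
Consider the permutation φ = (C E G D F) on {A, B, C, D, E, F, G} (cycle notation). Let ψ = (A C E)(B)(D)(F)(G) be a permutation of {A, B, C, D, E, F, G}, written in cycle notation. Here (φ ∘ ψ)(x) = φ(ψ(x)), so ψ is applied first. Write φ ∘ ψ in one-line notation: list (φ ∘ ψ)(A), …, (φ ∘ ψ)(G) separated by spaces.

(φ ∘ ψ)(x) = φ(ψ(x)). Computing each image: φ(ψ(A)) = φ(C) = E, φ(ψ(B)) = φ(B) = B, φ(ψ(C)) = φ(E) = G, φ(ψ(D)) = φ(D) = F, φ(ψ(E)) = φ(A) = A, φ(ψ(F)) = φ(F) = C, φ(ψ(G)) = φ(G) = D.
Hence φ ∘ ψ = [E B G F A C D].

E B G F A C D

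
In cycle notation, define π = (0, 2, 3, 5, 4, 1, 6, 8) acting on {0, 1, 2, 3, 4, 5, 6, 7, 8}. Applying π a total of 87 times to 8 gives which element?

6

8 lies in the 8-cycle (0, 2, 3, 5, 4, 1, 6, 8).
On an 8-cycle, π^8 is the identity, so π^87 = π^7 there (87 ≡ 7 mod 8).
Advancing 7 steps from 8: 8 → 0 → 2 → 3 → 5 → 4 → 1 → 6.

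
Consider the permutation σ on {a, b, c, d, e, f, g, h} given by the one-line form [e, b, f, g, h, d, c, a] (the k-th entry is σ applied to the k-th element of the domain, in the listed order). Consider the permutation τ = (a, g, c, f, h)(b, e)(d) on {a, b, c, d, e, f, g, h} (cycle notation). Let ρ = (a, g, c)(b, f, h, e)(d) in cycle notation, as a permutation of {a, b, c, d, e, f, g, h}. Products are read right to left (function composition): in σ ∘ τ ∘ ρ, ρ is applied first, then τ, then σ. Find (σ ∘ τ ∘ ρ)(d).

(σ ∘ τ ∘ ρ)(d) = σ(τ(ρ(d))). ρ(d) = d, then τ(d) = d, then σ(d) = g, so the result is g.

g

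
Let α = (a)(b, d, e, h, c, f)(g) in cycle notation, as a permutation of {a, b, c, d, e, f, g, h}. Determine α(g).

The 1-cycle (g) fixes g, so α(g) = g.

g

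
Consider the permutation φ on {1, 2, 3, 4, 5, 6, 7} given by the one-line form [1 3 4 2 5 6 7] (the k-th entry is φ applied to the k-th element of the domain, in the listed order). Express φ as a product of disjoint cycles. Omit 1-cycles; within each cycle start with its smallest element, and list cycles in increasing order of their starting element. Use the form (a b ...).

(2 3 4)

From 2: 2 → 3 → 4 → 2, closing the cycle (2 3 4).
Repeating from the next unused element and collecting all non-trivial cycles gives (2 3 4).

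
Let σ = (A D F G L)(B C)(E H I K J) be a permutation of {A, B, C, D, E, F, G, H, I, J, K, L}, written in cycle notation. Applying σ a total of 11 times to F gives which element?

F lies in the 5-cycle (A D F G L).
Powers repeat with period 5 on this cycle, and 11 mod 5 = 1, so σ^11(F) = σ^1(F).
Advancing 1 step from F: F → G.

G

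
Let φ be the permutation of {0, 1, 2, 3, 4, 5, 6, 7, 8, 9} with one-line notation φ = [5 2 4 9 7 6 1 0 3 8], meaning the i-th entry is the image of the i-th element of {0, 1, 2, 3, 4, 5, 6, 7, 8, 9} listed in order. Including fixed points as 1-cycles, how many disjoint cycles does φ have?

2

The cycle decomposition is (0 5 6 1 2 4 7)(3 9 8), which has 2 cycles (counting 1-cycles).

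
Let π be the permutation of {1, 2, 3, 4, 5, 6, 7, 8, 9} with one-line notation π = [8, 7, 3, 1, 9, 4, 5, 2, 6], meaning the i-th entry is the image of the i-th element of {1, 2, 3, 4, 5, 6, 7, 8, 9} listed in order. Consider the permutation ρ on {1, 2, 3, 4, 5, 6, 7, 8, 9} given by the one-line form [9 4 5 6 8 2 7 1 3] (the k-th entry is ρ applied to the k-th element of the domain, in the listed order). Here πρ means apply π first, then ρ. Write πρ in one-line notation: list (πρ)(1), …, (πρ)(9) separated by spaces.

1 7 5 9 3 6 8 4 2

Chase each element through π then ρ: 1 → 8 → 1; 2 → 7 → 7; 3 → 3 → 5; 4 → 1 → 9; 5 → 9 → 3; 6 → 4 → 6; 7 → 5 → 8; 8 → 2 → 4; 9 → 6 → 2.
So πρ in one-line form is 1 7 5 9 3 6 8 4 2.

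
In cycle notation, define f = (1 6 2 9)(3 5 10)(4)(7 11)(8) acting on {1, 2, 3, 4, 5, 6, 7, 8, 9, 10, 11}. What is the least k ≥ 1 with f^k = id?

The disjoint cycles have lengths 4, 3, 2, 1, 1.
The order of f is the least common multiple of its cycle lengths: lcm(4, 3, 2) = 12.

12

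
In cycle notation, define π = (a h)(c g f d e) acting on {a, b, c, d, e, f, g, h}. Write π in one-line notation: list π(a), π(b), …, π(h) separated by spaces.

Image by image: a↦h, b↦b, c↦g, d↦e, e↦c, f↦d, g↦f, h↦a.
So the one-line form is h b g e c d f a.

h b g e c d f a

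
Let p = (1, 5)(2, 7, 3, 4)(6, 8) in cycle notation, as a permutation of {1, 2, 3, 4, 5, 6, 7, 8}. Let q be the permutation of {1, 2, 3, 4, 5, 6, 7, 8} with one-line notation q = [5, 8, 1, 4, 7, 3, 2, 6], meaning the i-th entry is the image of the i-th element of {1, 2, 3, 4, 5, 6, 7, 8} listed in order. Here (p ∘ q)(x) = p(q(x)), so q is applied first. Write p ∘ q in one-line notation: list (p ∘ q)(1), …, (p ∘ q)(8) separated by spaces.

1 6 5 2 3 4 7 8

For each element, apply q then p: 1 → 5 → 1; 2 → 8 → 6; 3 → 1 → 5; 4 → 4 → 2; 5 → 7 → 3; 6 → 3 → 4; 7 → 2 → 7; 8 → 6 → 8.
Collecting the images, p ∘ q = [1 6 5 2 3 4 7 8].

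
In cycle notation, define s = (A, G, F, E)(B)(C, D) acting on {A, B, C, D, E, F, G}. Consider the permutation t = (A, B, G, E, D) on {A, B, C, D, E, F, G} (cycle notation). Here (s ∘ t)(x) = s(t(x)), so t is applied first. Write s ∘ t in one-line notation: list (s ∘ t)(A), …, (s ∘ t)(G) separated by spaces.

(s ∘ t)(x) = s(t(x)). Computing each image: s(t(A)) = s(B) = B, s(t(B)) = s(G) = F, s(t(C)) = s(C) = D, s(t(D)) = s(A) = G, s(t(E)) = s(D) = C, s(t(F)) = s(F) = E, s(t(G)) = s(E) = A.
Hence s ∘ t = [B F D G C E A].

B F D G C E A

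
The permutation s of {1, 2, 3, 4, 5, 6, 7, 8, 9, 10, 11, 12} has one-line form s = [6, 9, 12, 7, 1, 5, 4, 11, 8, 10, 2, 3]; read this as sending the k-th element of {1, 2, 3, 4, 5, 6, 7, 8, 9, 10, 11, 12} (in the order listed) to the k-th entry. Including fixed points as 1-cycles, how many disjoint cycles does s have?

The cycle decomposition is (1, 6, 5)(2, 9, 8, 11)(3, 12)(4, 7)(10), which has 5 cycles (counting 1-cycles).

5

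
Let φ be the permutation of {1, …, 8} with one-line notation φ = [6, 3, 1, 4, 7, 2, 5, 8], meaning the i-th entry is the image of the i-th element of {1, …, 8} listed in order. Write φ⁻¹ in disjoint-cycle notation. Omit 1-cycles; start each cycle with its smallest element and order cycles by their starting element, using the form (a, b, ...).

The cycle decomposition of φ is (1, 6, 2, 3)(5, 7).
The inverse reverses every cycle; in canonical form, φ⁻¹ = (1, 3, 2, 6)(5, 7).

(1, 3, 2, 6)(5, 7)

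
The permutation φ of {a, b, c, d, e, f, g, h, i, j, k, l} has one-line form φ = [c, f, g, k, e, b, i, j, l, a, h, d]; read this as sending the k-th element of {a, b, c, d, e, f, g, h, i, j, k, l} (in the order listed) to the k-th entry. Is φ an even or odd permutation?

In disjoint-cycle form the cycle lengths are 9, 2, 1.
A cycle of length ℓ contributes ℓ−1 transpositions, so φ is a product of 8 + 1 = 9 transpositions — odd.

odd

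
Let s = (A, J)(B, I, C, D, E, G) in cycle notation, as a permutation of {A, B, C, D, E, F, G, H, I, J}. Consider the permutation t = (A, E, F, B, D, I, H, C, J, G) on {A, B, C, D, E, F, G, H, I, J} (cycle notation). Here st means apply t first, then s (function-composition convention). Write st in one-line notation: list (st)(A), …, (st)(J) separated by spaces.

G E A C F I J D H B

For each element, apply t then s: A → E → G; B → D → E; C → J → A; D → I → C; E → F → F; F → B → I; G → A → J; H → C → D; I → H → H; J → G → B.
So st in one-line form is G E A C F I J D H B.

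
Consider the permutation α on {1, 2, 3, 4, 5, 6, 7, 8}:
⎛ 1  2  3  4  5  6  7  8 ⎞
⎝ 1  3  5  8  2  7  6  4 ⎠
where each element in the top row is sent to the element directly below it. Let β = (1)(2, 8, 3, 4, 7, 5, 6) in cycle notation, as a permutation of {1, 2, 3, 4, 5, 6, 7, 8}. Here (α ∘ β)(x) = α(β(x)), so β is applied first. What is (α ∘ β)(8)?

5

First apply β: β(8) = 3, then α(3) = 5. Thus (α ∘ β)(8) = 5.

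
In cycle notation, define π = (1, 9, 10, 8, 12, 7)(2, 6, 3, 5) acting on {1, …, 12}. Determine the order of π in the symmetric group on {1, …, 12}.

The disjoint cycles have lengths 6, 4, 1, 1.
Since disjoint cycles commute, ord(π) = lcm(6, 4) = 12.

12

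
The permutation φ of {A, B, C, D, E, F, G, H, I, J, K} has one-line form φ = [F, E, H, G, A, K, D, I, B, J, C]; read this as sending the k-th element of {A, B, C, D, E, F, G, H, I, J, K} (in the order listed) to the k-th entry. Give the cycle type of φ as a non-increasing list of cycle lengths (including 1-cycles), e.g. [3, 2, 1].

The disjoint cycles are (A, F, K, C, H, I, B, E)(D, G)(J), with lengths 8, 2, 1 in non-increasing order.

[8, 2, 1]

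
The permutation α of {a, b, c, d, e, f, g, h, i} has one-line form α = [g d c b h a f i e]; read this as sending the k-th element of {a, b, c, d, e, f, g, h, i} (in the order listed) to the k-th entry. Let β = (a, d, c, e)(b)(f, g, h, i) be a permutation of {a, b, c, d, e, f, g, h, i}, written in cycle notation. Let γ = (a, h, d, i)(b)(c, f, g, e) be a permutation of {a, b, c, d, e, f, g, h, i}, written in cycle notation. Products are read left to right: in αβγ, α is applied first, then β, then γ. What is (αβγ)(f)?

i

Apply the permutations in order: α(f) = a, then β(a) = d, then γ(d) = i. So (αβγ)(f) = i.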